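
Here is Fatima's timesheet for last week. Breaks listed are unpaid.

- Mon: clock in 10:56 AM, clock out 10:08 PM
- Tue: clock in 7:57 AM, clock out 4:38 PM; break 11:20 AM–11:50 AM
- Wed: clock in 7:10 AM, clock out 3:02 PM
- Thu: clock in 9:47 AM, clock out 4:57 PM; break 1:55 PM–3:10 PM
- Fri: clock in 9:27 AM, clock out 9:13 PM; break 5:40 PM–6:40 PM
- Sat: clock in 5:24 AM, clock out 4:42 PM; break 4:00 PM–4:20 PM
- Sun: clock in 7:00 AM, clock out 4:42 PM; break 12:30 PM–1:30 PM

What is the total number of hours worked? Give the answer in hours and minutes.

63 h 36 min

Mon: 10:56 AM–10:08 PM = 11 h 12 min
Tue: 7:57 AM–4:38 PM = 8 h 41 min; less 30 min break → 8 h 11 min
Wed: 7:10 AM–3:02 PM = 7 h 52 min
Thu: 9:47 AM–4:57 PM = 7 h 10 min; less 75 min break → 5 h 55 min
Fri: 9:27 AM–9:13 PM = 11 h 46 min; less 60 min break → 10 h 46 min
Sat: 5:24 AM–4:42 PM = 11 h 18 min; less 20 min break → 10 h 58 min
Sun: 7:00 AM–4:42 PM = 9 h 42 min; less 60 min break → 8 h 42 min
Total: 11 h 12 min + 8 h 11 min + 7 h 52 min + 5 h 55 min + 10 h 46 min + 10 h 58 min + 8 h 42 min = 63 h 36 min.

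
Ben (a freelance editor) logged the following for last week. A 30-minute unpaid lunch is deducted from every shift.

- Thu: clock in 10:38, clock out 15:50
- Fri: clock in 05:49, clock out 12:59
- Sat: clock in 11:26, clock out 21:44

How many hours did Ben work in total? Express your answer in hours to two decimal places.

21.17 hours

Thu: 10:38–15:50 = 5 h 12 min; less 30 min break → 4 h 42 min
Fri: 05:49–12:59 = 7 h 10 min; less 30 min break → 6 h 40 min
Sat: 11:26–21:44 = 10 h 18 min; less 30 min break → 9 h 48 min
Total: 4 h 42 min + 6 h 40 min + 9 h 48 min = 21 h 10 min.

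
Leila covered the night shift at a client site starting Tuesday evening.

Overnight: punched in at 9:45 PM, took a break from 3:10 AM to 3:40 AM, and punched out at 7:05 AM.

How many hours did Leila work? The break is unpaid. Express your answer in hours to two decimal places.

Overnight: 9:45 PM → midnight = 2 h 15 min; midnight → 7:05 AM = 7 h 5 min; span 9 h 20 min; less 30 min break → 8 h 50 min

8.83 hours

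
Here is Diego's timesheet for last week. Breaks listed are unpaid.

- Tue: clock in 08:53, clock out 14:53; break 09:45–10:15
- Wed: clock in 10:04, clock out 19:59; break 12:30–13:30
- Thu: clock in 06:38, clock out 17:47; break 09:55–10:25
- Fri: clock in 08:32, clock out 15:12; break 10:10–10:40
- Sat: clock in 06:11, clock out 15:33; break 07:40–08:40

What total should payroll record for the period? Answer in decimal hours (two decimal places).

39.60 hours

Tue: 08:53–14:53 = 6 h 0 min; less 30 min break → 5 h 30 min
Wed: 10:04–19:59 = 9 h 55 min; less 60 min break → 8 h 55 min
Thu: 06:38–17:47 = 11 h 9 min; less 30 min break → 10 h 39 min
Fri: 08:32–15:12 = 6 h 40 min; less 30 min break → 6 h 10 min
Sat: 06:11–15:33 = 9 h 22 min; less 60 min break → 8 h 22 min
Total: 5 h 30 min + 8 h 55 min + 10 h 39 min + 6 h 10 min + 8 h 22 min = 39 h 36 min.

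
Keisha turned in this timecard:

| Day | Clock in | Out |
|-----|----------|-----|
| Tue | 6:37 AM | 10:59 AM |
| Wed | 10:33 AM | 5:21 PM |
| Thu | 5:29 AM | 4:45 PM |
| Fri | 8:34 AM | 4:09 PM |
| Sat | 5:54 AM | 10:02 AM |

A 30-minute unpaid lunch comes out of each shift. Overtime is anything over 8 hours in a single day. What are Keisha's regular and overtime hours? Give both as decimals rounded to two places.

Tue: 6:37 AM–10:59 AM = 4 h 22 min; less 30 min break → 3 h 52 min
Wed: 10:33 AM–5:21 PM = 6 h 48 min; less 30 min break → 6 h 18 min
Thu: 5:29 AM–4:45 PM = 11 h 16 min; less 30 min break → 10 h 46 min
Fri: 8:34 AM–4:09 PM = 7 h 35 min; less 30 min break → 7 h 5 min
Sat: 5:54 AM–10:02 AM = 4 h 8 min; less 30 min break → 3 h 38 min
Tue reg 3 h 52 min / OT 0 h 0 min; Wed reg 6 h 18 min / OT 0 h 0 min; Thu reg 8 h 0 min / OT 2 h 46 min; Fri reg 7 h 5 min / OT 0 h 0 min; Sat reg 3 h 38 min / OT 0 h 0 min.
Totals: regular 28 h 53 min, overtime 2 h 46 min.

Regular 28.88 hours, overtime 2.77 hours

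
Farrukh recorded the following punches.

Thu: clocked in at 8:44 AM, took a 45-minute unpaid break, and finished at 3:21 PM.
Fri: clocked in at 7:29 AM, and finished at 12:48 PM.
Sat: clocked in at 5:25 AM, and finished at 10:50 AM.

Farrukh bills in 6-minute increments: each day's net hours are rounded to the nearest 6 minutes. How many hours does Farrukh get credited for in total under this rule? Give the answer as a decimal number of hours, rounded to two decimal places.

Thu: 8:44 AM–3:21 PM = 6 h 37 min − 45 min = 5 h 52 min → rounds to 5 h 54 min
Fri: 7:29 AM–12:48 PM = 5 h 19 min → rounds to 5 h 18 min
Sat: 5:25 AM–10:50 AM = 5 h 25 min → rounds to 5 h 24 min
Total credited: 16 h 36 min.

16.60 hours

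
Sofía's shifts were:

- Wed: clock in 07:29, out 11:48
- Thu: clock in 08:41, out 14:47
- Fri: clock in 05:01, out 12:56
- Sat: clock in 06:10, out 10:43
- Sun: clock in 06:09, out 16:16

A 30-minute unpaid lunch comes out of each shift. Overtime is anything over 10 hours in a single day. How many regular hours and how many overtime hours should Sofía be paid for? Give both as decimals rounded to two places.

Wed: 07:29–11:48 = 4 h 19 min; less 30 min break → 3 h 49 min
Thu: 08:41–14:47 = 6 h 6 min; less 30 min break → 5 h 36 min
Fri: 05:01–12:56 = 7 h 55 min; less 30 min break → 7 h 25 min
Sat: 06:10–10:43 = 4 h 33 min; less 30 min break → 4 h 3 min
Sun: 06:09–16:16 = 10 h 7 min; less 30 min break → 9 h 37 min
Wed reg 3 h 49 min / OT 0 h 0 min; Thu reg 5 h 36 min / OT 0 h 0 min; Fri reg 7 h 25 min / OT 0 h 0 min; Sat reg 4 h 3 min / OT 0 h 0 min; Sun reg 9 h 37 min / OT 0 h 0 min.
Totals: regular 30 h 30 min, overtime 0 h 0 min.

Regular 30.50 hours, overtime 0.00 hours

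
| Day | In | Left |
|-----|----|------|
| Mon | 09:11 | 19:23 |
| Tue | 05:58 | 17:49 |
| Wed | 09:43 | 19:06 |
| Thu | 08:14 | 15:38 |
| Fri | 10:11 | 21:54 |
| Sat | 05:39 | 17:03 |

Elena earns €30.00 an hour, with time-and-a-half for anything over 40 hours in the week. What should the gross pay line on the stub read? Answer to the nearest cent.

Mon: 09:11–19:23 = 10 h 12 min
Tue: 05:58–17:49 = 11 h 51 min
Wed: 09:43–19:06 = 9 h 23 min
Thu: 08:14–15:38 = 7 h 24 min
Fri: 10:11–21:54 = 11 h 43 min
Sat: 05:39–17:03 = 11 h 24 min
Total worked: 61 h 57 min = 3717 min.
Regular 40 h 0 min = 2400 min at €30.00/h; overtime 21 h 57 min = 1317 min at €45.00/h.
Pay = (2400 × €30.00 + 1317 × €45.00) ÷ 60 = €2187.75.

€2187.75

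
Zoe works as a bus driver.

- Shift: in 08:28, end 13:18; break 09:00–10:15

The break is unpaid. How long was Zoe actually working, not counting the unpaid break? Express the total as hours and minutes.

3 h 35 min

Shift: 08:28–13:18 = 4 h 50 min; less 75 min break → 3 h 35 min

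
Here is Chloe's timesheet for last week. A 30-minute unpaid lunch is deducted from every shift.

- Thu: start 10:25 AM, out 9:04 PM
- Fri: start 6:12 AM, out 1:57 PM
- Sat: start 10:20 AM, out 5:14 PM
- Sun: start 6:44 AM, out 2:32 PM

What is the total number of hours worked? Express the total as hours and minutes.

Thu: 10:25 AM–9:04 PM = 10 h 39 min; less 30 min break → 10 h 9 min
Fri: 6:12 AM–1:57 PM = 7 h 45 min; less 30 min break → 7 h 15 min
Sat: 10:20 AM–5:14 PM = 6 h 54 min; less 30 min break → 6 h 24 min
Sun: 6:44 AM–2:32 PM = 7 h 48 min; less 30 min break → 7 h 18 min
Total: 10 h 9 min + 7 h 15 min + 6 h 24 min + 7 h 18 min = 31 h 6 min.

31 h 6 min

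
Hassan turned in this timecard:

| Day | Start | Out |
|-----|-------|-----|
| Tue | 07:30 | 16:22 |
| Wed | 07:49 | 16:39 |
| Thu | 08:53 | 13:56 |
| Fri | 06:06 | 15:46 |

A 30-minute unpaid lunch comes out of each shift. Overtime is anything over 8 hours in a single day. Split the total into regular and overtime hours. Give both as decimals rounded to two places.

Regular 28.55 hours, overtime 1.87 hours

Tue: 07:30–16:22 = 8 h 52 min; less 30 min break → 8 h 22 min
Wed: 07:49–16:39 = 8 h 50 min; less 30 min break → 8 h 20 min
Thu: 08:53–13:56 = 5 h 3 min; less 30 min break → 4 h 33 min
Fri: 06:06–15:46 = 9 h 40 min; less 30 min break → 9 h 10 min
Tue reg 8 h 0 min / OT 0 h 22 min; Wed reg 8 h 0 min / OT 0 h 20 min; Thu reg 4 h 33 min / OT 0 h 0 min; Fri reg 8 h 0 min / OT 1 h 10 min.
Totals: regular 28 h 33 min, overtime 1 h 52 min.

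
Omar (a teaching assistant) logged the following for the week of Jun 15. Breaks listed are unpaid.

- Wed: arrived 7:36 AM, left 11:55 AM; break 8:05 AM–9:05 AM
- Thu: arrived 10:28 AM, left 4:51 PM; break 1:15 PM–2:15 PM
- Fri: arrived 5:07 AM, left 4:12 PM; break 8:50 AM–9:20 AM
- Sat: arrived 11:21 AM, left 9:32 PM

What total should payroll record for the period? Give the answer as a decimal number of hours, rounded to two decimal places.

29.47 hours

Wed: 7:36 AM–11:55 AM = 4 h 19 min; less 60 min break → 3 h 19 min
Thu: 10:28 AM–4:51 PM = 6 h 23 min; less 60 min break → 5 h 23 min
Fri: 5:07 AM–4:12 PM = 11 h 5 min; less 30 min break → 10 h 35 min
Sat: 11:21 AM–9:32 PM = 10 h 11 min
Total: 3 h 19 min + 5 h 23 min + 10 h 35 min + 10 h 11 min = 29 h 28 min.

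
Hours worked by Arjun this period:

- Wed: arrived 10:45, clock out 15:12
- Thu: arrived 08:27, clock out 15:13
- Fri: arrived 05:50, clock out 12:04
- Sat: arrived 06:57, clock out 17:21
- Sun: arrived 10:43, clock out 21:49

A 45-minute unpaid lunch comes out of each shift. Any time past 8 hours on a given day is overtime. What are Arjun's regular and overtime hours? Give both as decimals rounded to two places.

Regular 31.20 hours, overtime 4.00 hours

Wed: 10:45–15:12 = 4 h 27 min; less 45 min break → 3 h 42 min
Thu: 08:27–15:13 = 6 h 46 min; less 45 min break → 6 h 1 min
Fri: 05:50–12:04 = 6 h 14 min; less 45 min break → 5 h 29 min
Sat: 06:57–17:21 = 10 h 24 min; less 45 min break → 9 h 39 min
Sun: 10:43–21:49 = 11 h 6 min; less 45 min break → 10 h 21 min
Wed reg 3 h 42 min / OT 0 h 0 min; Thu reg 6 h 1 min / OT 0 h 0 min; Fri reg 5 h 29 min / OT 0 h 0 min; Sat reg 8 h 0 min / OT 1 h 39 min; Sun reg 8 h 0 min / OT 2 h 21 min.
Totals: regular 31 h 12 min, overtime 4 h 0 min.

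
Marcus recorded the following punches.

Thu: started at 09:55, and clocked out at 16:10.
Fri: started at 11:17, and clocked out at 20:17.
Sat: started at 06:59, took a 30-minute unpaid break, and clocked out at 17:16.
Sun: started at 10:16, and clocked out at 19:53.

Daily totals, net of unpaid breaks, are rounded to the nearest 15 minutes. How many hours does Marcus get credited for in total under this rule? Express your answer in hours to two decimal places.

Thu: 09:55–16:10 = 6 h 15 min → rounds to 6 h 15 min
Fri: 11:17–20:17 = 9 h 0 min → rounds to 9 h 0 min
Sat: 06:59–17:16 = 10 h 17 min − 30 min = 9 h 47 min → rounds to 9 h 45 min
Sun: 10:16–19:53 = 9 h 37 min → rounds to 9 h 30 min
Total credited: 34 h 30 min.

34.50 hours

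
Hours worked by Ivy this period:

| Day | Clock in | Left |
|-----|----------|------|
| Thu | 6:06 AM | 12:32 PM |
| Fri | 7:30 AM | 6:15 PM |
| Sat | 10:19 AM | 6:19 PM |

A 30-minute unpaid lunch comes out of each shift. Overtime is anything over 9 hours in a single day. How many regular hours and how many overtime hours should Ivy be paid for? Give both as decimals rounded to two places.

Thu: 6:06 AM–12:32 PM = 6 h 26 min; less 30 min break → 5 h 56 min
Fri: 7:30 AM–6:15 PM = 10 h 45 min; less 30 min break → 10 h 15 min
Sat: 10:19 AM–6:19 PM = 8 h 0 min; less 30 min break → 7 h 30 min
Thu reg 5 h 56 min / OT 0 h 0 min; Fri reg 9 h 0 min / OT 1 h 15 min; Sat reg 7 h 30 min / OT 0 h 0 min.
Totals: regular 22 h 26 min, overtime 1 h 15 min.

Regular 22.43 hours, overtime 1.25 hours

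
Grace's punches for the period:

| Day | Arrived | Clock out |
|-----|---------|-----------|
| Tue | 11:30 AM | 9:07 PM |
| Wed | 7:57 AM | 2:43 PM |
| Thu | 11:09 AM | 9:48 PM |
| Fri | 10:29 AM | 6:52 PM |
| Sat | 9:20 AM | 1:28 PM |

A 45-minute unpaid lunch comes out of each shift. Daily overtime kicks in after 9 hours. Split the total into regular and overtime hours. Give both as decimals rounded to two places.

Tue: 11:30 AM–9:07 PM = 9 h 37 min; less 45 min break → 8 h 52 min
Wed: 7:57 AM–2:43 PM = 6 h 46 min; less 45 min break → 6 h 1 min
Thu: 11:09 AM–9:48 PM = 10 h 39 min; less 45 min break → 9 h 54 min
Fri: 10:29 AM–6:52 PM = 8 h 23 min; less 45 min break → 7 h 38 min
Sat: 9:20 AM–1:28 PM = 4 h 8 min; less 45 min break → 3 h 23 min
Tue reg 8 h 52 min / OT 0 h 0 min; Wed reg 6 h 1 min / OT 0 h 0 min; Thu reg 9 h 0 min / OT 0 h 54 min; Fri reg 7 h 38 min / OT 0 h 0 min; Sat reg 3 h 23 min / OT 0 h 0 min.
Totals: regular 34 h 54 min, overtime 0 h 54 min.

Regular 34.90 hours, overtime 0.90 hours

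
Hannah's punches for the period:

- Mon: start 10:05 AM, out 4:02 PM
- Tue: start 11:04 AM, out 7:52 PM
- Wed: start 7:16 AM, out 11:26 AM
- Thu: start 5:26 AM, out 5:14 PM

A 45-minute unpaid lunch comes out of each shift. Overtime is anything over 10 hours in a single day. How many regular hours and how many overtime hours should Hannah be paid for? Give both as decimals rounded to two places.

Regular 26.67 hours, overtime 1.05 hours

Mon: 10:05 AM–4:02 PM = 5 h 57 min; less 45 min break → 5 h 12 min
Tue: 11:04 AM–7:52 PM = 8 h 48 min; less 45 min break → 8 h 3 min
Wed: 7:16 AM–11:26 AM = 4 h 10 min; less 45 min break → 3 h 25 min
Thu: 5:26 AM–5:14 PM = 11 h 48 min; less 45 min break → 11 h 3 min
Mon reg 5 h 12 min / OT 0 h 0 min; Tue reg 8 h 3 min / OT 0 h 0 min; Wed reg 3 h 25 min / OT 0 h 0 min; Thu reg 10 h 0 min / OT 1 h 3 min.
Totals: regular 26 h 40 min, overtime 1 h 3 min.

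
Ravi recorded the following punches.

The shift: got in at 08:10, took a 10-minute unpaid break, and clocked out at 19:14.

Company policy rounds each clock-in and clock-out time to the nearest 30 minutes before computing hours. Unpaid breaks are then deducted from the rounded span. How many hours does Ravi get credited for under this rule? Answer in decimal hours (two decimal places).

10.83 hours

The shift: in 08:10→08:00, out 19:14→19:00; 11 h 0 min − 10 min = 10 h 50 min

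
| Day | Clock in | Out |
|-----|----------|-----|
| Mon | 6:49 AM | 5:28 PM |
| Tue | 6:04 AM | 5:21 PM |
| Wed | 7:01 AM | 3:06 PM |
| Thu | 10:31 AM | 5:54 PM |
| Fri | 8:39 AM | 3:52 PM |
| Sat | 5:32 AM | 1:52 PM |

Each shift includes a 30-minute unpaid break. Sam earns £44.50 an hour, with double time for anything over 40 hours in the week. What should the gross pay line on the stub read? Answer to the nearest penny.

Mon: 6:49 AM–5:28 PM = 10 h 39 min; less 30 min break → 10 h 9 min
Tue: 6:04 AM–5:21 PM = 11 h 17 min; less 30 min break → 10 h 47 min
Wed: 7:01 AM–3:06 PM = 8 h 5 min; less 30 min break → 7 h 35 min
Thu: 10:31 AM–5:54 PM = 7 h 23 min; less 30 min break → 6 h 53 min
Fri: 8:39 AM–3:52 PM = 7 h 13 min; less 30 min break → 6 h 43 min
Sat: 5:32 AM–1:52 PM = 8 h 20 min; less 30 min break → 7 h 50 min
Total worked: 49 h 57 min = 2997 min.
Regular 40 h 0 min = 2400 min at £44.50/h; overtime 9 h 57 min = 597 min at £89.00/h.
Pay = (2400 × £44.50 + 597 × £89.00) ÷ 60 = £2665.55.

£2665.55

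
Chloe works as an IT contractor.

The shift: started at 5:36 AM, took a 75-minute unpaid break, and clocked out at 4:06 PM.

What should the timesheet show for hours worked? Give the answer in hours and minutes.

9 h 15 min

The shift: 5:36 AM–4:06 PM = 10 h 30 min; less 75 min break → 9 h 15 min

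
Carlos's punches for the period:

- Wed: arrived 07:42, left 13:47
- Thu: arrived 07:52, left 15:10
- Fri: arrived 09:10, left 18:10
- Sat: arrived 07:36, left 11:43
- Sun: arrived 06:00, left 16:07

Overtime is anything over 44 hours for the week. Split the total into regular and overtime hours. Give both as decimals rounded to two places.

Regular 36.62 hours, overtime 0.00 hours

Wed: 07:42–13:47 = 6 h 5 min
Thu: 07:52–15:10 = 7 h 18 min
Fri: 09:10–18:10 = 9 h 0 min
Sat: 07:36–11:43 = 4 h 7 min
Sun: 06:00–16:07 = 10 h 7 min
Total worked: 36 h 37 min = 36.62 h.
Threshold 44 h → overtime 0 h 0 min, regular 36 h 37 min.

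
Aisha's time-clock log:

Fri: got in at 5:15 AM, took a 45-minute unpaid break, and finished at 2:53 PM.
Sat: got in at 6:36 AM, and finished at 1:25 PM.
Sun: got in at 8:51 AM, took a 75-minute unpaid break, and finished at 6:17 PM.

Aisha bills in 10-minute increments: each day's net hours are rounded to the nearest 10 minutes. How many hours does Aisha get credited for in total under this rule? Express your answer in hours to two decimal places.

23.83 hours

Fri: 5:15 AM–2:53 PM = 9 h 38 min − 45 min = 8 h 53 min → rounds to 8 h 50 min
Sat: 6:36 AM–1:25 PM = 6 h 49 min → rounds to 6 h 50 min
Sun: 8:51 AM–6:17 PM = 9 h 26 min − 75 min = 8 h 11 min → rounds to 8 h 10 min
Total credited: 23 h 50 min.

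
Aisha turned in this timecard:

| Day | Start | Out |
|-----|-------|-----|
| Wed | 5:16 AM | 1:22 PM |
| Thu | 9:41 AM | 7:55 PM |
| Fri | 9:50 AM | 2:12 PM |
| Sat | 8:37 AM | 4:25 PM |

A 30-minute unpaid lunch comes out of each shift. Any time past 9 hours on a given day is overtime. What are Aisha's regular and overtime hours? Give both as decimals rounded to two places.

Wed: 5:16 AM–1:22 PM = 8 h 6 min; less 30 min break → 7 h 36 min
Thu: 9:41 AM–7:55 PM = 10 h 14 min; less 30 min break → 9 h 44 min
Fri: 9:50 AM–2:12 PM = 4 h 22 min; less 30 min break → 3 h 52 min
Sat: 8:37 AM–4:25 PM = 7 h 48 min; less 30 min break → 7 h 18 min
Wed reg 7 h 36 min / OT 0 h 0 min; Thu reg 9 h 0 min / OT 0 h 44 min; Fri reg 3 h 52 min / OT 0 h 0 min; Sat reg 7 h 18 min / OT 0 h 0 min.
Totals: regular 27 h 46 min, overtime 0 h 44 min.

Regular 27.77 hours, overtime 0.73 hours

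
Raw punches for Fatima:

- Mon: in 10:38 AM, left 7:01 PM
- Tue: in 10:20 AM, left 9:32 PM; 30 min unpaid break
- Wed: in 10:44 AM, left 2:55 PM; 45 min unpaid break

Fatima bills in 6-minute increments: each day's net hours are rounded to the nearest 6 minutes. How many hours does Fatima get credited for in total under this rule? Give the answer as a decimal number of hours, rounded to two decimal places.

22.50 hours

Mon: 10:38 AM–7:01 PM = 8 h 23 min → rounds to 8 h 24 min
Tue: 10:20 AM–9:32 PM = 11 h 12 min − 30 min = 10 h 42 min → rounds to 10 h 42 min
Wed: 10:44 AM–2:55 PM = 4 h 11 min − 45 min = 3 h 26 min → rounds to 3 h 24 min
Total credited: 22 h 30 min.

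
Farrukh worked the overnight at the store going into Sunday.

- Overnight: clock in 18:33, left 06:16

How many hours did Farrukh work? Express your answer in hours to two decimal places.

Overnight: 18:33 → midnight = 5 h 27 min; midnight → 06:16 = 6 h 16 min; span 11 h 43 min

11.72 hours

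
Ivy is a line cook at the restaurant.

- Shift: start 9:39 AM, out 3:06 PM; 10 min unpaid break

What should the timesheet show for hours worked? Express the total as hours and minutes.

Shift: 9:39 AM–3:06 PM = 5 h 27 min; less 10 min break → 5 h 17 min

5 h 17 min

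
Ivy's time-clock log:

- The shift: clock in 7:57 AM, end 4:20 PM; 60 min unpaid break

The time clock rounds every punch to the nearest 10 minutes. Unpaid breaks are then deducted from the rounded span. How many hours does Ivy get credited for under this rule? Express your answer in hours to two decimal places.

7.33 hours

The shift: in 7:57 AM→8:00 AM, out 4:20 PM→4:20 PM; 8 h 20 min − 60 min = 7 h 20 min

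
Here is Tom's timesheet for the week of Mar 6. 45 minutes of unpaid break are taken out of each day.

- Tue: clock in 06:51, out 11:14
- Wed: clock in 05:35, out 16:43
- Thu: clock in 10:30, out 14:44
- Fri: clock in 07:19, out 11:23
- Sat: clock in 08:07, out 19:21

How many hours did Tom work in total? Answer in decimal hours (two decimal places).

Tue: 06:51–11:14 = 4 h 23 min; less 45 min break → 3 h 38 min
Wed: 05:35–16:43 = 11 h 8 min; less 45 min break → 10 h 23 min
Thu: 10:30–14:44 = 4 h 14 min; less 45 min break → 3 h 29 min
Fri: 07:19–11:23 = 4 h 4 min; less 45 min break → 3 h 19 min
Sat: 08:07–19:21 = 11 h 14 min; less 45 min break → 10 h 29 min
Total: 3 h 38 min + 10 h 23 min + 3 h 29 min + 3 h 19 min + 10 h 29 min = 31 h 18 min.

31.30 hours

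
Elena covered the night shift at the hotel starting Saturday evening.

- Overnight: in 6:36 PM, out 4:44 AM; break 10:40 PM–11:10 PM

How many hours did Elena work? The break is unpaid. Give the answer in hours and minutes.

9 h 38 min

Overnight: 6:36 PM → midnight = 5 h 24 min; midnight → 4:44 AM = 4 h 44 min; span 10 h 8 min; less 30 min break → 9 h 38 min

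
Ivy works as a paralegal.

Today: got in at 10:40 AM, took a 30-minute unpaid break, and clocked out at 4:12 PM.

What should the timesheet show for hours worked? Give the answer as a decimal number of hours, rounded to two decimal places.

5.03 hours

Today: 10:40 AM–4:12 PM = 5 h 32 min; less 30 min break → 5 h 2 min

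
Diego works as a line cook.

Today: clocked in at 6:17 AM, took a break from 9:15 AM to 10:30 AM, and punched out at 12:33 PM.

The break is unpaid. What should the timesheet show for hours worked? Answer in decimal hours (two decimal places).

5.02 hours

Today: 6:17 AM–12:33 PM = 6 h 16 min; less 75 min break → 5 h 1 min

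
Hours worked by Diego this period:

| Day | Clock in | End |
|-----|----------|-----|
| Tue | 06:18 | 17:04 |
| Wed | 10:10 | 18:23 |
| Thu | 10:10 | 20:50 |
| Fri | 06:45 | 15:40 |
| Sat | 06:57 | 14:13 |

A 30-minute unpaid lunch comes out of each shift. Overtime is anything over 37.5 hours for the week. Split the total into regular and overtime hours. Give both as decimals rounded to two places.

Tue: 06:18–17:04 = 10 h 46 min; less 30 min break → 10 h 16 min
Wed: 10:10–18:23 = 8 h 13 min; less 30 min break → 7 h 43 min
Thu: 10:10–20:50 = 10 h 40 min; less 30 min break → 10 h 10 min
Fri: 06:45–15:40 = 8 h 55 min; less 30 min break → 8 h 25 min
Sat: 06:57–14:13 = 7 h 16 min; less 30 min break → 6 h 46 min
Total worked: 43 h 20 min = 43.33 h.
Threshold 37.5 h → overtime 5 h 50 min, regular 37 h 30 min.

Regular 37.50 hours, overtime 5.83 hours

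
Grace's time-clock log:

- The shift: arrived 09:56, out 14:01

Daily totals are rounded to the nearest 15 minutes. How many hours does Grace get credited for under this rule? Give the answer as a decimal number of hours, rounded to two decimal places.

4.00 hours

The shift: 09:56–14:01 = 4 h 5 min → rounds to 4 h 0 min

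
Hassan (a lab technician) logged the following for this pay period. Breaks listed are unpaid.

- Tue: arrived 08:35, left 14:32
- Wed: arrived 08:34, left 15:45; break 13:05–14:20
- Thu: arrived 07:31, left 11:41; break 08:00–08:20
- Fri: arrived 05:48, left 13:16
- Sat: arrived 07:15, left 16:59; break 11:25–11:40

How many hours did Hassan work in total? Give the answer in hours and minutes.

32 h 40 min

Tue: 08:35–14:32 = 5 h 57 min
Wed: 08:34–15:45 = 7 h 11 min; less 75 min break → 5 h 56 min
Thu: 07:31–11:41 = 4 h 10 min; less 20 min break → 3 h 50 min
Fri: 05:48–13:16 = 7 h 28 min
Sat: 07:15–16:59 = 9 h 44 min; less 15 min break → 9 h 29 min
Total: 5 h 57 min + 5 h 56 min + 3 h 50 min + 7 h 28 min + 9 h 29 min = 32 h 40 min.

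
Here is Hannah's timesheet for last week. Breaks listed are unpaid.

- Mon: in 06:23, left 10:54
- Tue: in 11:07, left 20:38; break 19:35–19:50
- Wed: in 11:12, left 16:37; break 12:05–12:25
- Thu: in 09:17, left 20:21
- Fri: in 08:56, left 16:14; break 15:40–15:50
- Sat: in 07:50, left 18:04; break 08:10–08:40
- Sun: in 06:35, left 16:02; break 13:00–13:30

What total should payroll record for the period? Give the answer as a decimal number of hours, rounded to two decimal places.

55.75 hours

Mon: 06:23–10:54 = 4 h 31 min
Tue: 11:07–20:38 = 9 h 31 min; less 15 min break → 9 h 16 min
Wed: 11:12–16:37 = 5 h 25 min; less 20 min break → 5 h 5 min
Thu: 09:17–20:21 = 11 h 4 min
Fri: 08:56–16:14 = 7 h 18 min; less 10 min break → 7 h 8 min
Sat: 07:50–18:04 = 10 h 14 min; less 30 min break → 9 h 44 min
Sun: 06:35–16:02 = 9 h 27 min; less 30 min break → 8 h 57 min
Total: 4 h 31 min + 9 h 16 min + 5 h 5 min + 11 h 4 min + 7 h 8 min + 9 h 44 min + 8 h 57 min = 55 h 45 min.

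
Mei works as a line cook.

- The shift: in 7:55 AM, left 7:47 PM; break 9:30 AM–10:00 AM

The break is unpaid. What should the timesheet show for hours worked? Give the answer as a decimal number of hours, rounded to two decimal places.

11.37 hours

The shift: 7:55 AM–7:47 PM = 11 h 52 min; less 30 min break → 11 h 22 min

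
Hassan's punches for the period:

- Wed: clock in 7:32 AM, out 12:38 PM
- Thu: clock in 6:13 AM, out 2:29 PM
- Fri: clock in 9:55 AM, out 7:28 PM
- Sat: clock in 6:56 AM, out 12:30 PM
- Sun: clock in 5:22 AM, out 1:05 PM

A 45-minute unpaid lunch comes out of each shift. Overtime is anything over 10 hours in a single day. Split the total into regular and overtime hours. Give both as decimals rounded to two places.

Wed: 7:32 AM–12:38 PM = 5 h 6 min; less 45 min break → 4 h 21 min
Thu: 6:13 AM–2:29 PM = 8 h 16 min; less 45 min break → 7 h 31 min
Fri: 9:55 AM–7:28 PM = 9 h 33 min; less 45 min break → 8 h 48 min
Sat: 6:56 AM–12:30 PM = 5 h 34 min; less 45 min break → 4 h 49 min
Sun: 5:22 AM–1:05 PM = 7 h 43 min; less 45 min break → 6 h 58 min
Wed reg 4 h 21 min / OT 0 h 0 min; Thu reg 7 h 31 min / OT 0 h 0 min; Fri reg 8 h 48 min / OT 0 h 0 min; Sat reg 4 h 49 min / OT 0 h 0 min; Sun reg 6 h 58 min / OT 0 h 0 min.
Totals: regular 32 h 27 min, overtime 0 h 0 min.

Regular 32.45 hours, overtime 0.00 hours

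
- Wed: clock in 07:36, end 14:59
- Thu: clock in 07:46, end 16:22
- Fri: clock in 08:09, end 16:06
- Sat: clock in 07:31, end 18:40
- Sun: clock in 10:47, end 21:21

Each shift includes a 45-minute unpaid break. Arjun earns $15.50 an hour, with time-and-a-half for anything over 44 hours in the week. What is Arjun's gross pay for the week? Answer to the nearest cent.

Wed: 07:36–14:59 = 7 h 23 min; less 45 min break → 6 h 38 min
Thu: 07:46–16:22 = 8 h 36 min; less 45 min break → 7 h 51 min
Fri: 08:09–16:06 = 7 h 57 min; less 45 min break → 7 h 12 min
Sat: 07:31–18:40 = 11 h 9 min; less 45 min break → 10 h 24 min
Sun: 10:47–21:21 = 10 h 34 min; less 45 min break → 9 h 49 min
Total worked: 41 h 54 min = 2514 min.
Regular 41 h 54 min = 2514 min at $15.50/h; overtime 0 h 0 min = 0 min at $23.25/h.
Pay = (2514 × $15.50 + 0 × $23.25) ÷ 60 = $649.45.

$649.45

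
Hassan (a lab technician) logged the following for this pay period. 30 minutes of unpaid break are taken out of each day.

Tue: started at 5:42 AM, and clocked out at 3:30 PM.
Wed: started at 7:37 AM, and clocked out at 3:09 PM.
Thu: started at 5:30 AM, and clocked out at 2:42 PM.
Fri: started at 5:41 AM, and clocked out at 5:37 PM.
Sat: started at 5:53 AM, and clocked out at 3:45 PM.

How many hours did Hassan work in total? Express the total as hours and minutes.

Tue: 5:42 AM–3:30 PM = 9 h 48 min; less 30 min break → 9 h 18 min
Wed: 7:37 AM–3:09 PM = 7 h 32 min; less 30 min break → 7 h 2 min
Thu: 5:30 AM–2:42 PM = 9 h 12 min; less 30 min break → 8 h 42 min
Fri: 5:41 AM–5:37 PM = 11 h 56 min; less 30 min break → 11 h 26 min
Sat: 5:53 AM–3:45 PM = 9 h 52 min; less 30 min break → 9 h 22 min
Total: 9 h 18 min + 7 h 2 min + 8 h 42 min + 11 h 26 min + 9 h 22 min = 45 h 50 min.

45 h 50 min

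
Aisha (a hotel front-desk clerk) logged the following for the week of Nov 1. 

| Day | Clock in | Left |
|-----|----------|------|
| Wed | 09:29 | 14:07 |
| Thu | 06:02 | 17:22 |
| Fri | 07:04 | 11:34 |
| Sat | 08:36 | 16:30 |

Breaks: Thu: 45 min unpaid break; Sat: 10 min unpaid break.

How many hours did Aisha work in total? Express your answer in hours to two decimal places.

27.45 hours

Wed: 09:29–14:07 = 4 h 38 min
Thu: 06:02–17:22 = 11 h 20 min; less 45 min break → 10 h 35 min
Fri: 07:04–11:34 = 4 h 30 min
Sat: 08:36–16:30 = 7 h 54 min; less 10 min break → 7 h 44 min
Total: 4 h 38 min + 10 h 35 min + 4 h 30 min + 7 h 44 min = 27 h 27 min.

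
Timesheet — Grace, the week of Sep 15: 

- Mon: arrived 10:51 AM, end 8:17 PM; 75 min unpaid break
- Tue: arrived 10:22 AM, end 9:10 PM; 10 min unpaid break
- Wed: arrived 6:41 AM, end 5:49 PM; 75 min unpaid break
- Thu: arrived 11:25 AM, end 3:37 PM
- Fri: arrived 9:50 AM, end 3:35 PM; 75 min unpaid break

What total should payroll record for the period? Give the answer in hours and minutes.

37 h 24 min

Mon: 10:51 AM–8:17 PM = 9 h 26 min; less 75 min break → 8 h 11 min
Tue: 10:22 AM–9:10 PM = 10 h 48 min; less 10 min break → 10 h 38 min
Wed: 6:41 AM–5:49 PM = 11 h 8 min; less 75 min break → 9 h 53 min
Thu: 11:25 AM–3:37 PM = 4 h 12 min
Fri: 9:50 AM–3:35 PM = 5 h 45 min; less 75 min break → 4 h 30 min
Total: 8 h 11 min + 10 h 38 min + 9 h 53 min + 4 h 12 min + 4 h 30 min = 37 h 24 min.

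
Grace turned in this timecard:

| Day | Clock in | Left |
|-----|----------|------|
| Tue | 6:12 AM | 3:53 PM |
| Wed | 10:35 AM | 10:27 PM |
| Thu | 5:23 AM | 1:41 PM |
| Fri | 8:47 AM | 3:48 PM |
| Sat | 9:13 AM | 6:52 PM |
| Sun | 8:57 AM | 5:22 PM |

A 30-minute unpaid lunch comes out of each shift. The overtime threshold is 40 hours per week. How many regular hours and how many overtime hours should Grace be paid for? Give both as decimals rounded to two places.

Regular 40.00 hours, overtime 11.93 hours

Tue: 6:12 AM–3:53 PM = 9 h 41 min; less 30 min break → 9 h 11 min
Wed: 10:35 AM–10:27 PM = 11 h 52 min; less 30 min break → 11 h 22 min
Thu: 5:23 AM–1:41 PM = 8 h 18 min; less 30 min break → 7 h 48 min
Fri: 8:47 AM–3:48 PM = 7 h 1 min; less 30 min break → 6 h 31 min
Sat: 9:13 AM–6:52 PM = 9 h 39 min; less 30 min break → 9 h 9 min
Sun: 8:57 AM–5:22 PM = 8 h 25 min; less 30 min break → 7 h 55 min
Total worked: 51 h 56 min = 51.93 h.
Threshold 40 h → overtime 11 h 56 min, regular 40 h 0 min.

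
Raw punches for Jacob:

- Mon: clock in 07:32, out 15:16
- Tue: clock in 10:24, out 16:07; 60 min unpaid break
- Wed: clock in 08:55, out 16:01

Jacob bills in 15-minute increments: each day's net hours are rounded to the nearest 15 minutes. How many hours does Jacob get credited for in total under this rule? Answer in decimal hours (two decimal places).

19.50 hours

Mon: 07:32–15:16 = 7 h 44 min → rounds to 7 h 45 min
Tue: 10:24–16:07 = 5 h 43 min − 60 min = 4 h 43 min → rounds to 4 h 45 min
Wed: 08:55–16:01 = 7 h 6 min → rounds to 7 h 0 min
Total credited: 19 h 30 min.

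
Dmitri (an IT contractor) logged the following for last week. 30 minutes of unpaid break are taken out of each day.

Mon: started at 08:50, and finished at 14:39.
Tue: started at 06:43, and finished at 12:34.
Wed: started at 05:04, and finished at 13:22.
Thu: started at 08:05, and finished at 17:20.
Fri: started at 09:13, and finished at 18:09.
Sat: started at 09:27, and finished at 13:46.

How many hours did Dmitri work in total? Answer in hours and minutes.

39 h 28 min

Mon: 08:50–14:39 = 5 h 49 min; less 30 min break → 5 h 19 min
Tue: 06:43–12:34 = 5 h 51 min; less 30 min break → 5 h 21 min
Wed: 05:04–13:22 = 8 h 18 min; less 30 min break → 7 h 48 min
Thu: 08:05–17:20 = 9 h 15 min; less 30 min break → 8 h 45 min
Fri: 09:13–18:09 = 8 h 56 min; less 30 min break → 8 h 26 min
Sat: 09:27–13:46 = 4 h 19 min; less 30 min break → 3 h 49 min
Total: 5 h 19 min + 5 h 21 min + 7 h 48 min + 8 h 45 min + 8 h 26 min + 3 h 49 min = 39 h 28 min.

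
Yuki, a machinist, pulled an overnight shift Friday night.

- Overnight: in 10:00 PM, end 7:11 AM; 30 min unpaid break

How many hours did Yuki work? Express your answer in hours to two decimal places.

Overnight: 10:00 PM → midnight = 2 h 0 min; midnight → 7:11 AM = 7 h 11 min; span 9 h 11 min; less 30 min break → 8 h 41 min

8.68 hours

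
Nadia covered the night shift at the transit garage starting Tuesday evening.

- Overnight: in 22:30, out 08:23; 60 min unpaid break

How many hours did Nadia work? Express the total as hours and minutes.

Overnight: 22:30 → midnight = 1 h 30 min; midnight → 08:23 = 8 h 23 min; span 9 h 53 min; less 60 min break → 8 h 53 min

8 h 53 min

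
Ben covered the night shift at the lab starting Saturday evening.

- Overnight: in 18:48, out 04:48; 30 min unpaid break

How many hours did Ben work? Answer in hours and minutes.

9 h 30 min

Overnight: 18:48 → midnight = 5 h 12 min; midnight → 04:48 = 4 h 48 min; span 10 h 0 min; less 30 min break → 9 h 30 min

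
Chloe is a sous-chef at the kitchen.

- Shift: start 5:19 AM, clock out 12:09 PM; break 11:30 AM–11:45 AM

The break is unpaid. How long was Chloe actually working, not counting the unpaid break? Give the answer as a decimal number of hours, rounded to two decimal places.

6.58 hours

Shift: 5:19 AM–12:09 PM = 6 h 50 min; less 15 min break → 6 h 35 min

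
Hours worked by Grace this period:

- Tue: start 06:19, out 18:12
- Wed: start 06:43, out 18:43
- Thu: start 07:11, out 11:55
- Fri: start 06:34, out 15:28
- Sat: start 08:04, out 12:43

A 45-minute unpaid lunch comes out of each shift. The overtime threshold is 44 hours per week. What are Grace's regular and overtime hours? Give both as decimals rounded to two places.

Regular 38.42 hours, overtime 0.00 hours

Tue: 06:19–18:12 = 11 h 53 min; less 45 min break → 11 h 8 min
Wed: 06:43–18:43 = 12 h 0 min; less 45 min break → 11 h 15 min
Thu: 07:11–11:55 = 4 h 44 min; less 45 min break → 3 h 59 min
Fri: 06:34–15:28 = 8 h 54 min; less 45 min break → 8 h 9 min
Sat: 08:04–12:43 = 4 h 39 min; less 45 min break → 3 h 54 min
Total worked: 38 h 25 min = 38.42 h.
Threshold 44 h → overtime 0 h 0 min, regular 38 h 25 min.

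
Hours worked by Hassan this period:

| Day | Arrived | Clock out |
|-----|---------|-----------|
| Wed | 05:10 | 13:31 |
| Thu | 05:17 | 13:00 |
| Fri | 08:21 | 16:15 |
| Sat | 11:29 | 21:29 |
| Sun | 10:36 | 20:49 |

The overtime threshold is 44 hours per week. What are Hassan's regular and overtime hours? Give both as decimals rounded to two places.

Wed: 05:10–13:31 = 8 h 21 min
Thu: 05:17–13:00 = 7 h 43 min
Fri: 08:21–16:15 = 7 h 54 min
Sat: 11:29–21:29 = 10 h 0 min
Sun: 10:36–20:49 = 10 h 13 min
Total worked: 44 h 11 min = 44.18 h.
Threshold 44 h → overtime 0 h 11 min, regular 44 h 0 min.

Regular 44.00 hours, overtime 0.18 hours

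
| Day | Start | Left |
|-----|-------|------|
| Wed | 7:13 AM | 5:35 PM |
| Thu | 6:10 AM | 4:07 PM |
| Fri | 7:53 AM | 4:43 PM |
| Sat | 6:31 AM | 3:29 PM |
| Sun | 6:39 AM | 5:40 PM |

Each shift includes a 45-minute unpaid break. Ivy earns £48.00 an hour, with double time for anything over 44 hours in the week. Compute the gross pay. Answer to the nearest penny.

£2244.80

Wed: 7:13 AM–5:35 PM = 10 h 22 min; less 45 min break → 9 h 37 min
Thu: 6:10 AM–4:07 PM = 9 h 57 min; less 45 min break → 9 h 12 min
Fri: 7:53 AM–4:43 PM = 8 h 50 min; less 45 min break → 8 h 5 min
Sat: 6:31 AM–3:29 PM = 8 h 58 min; less 45 min break → 8 h 13 min
Sun: 6:39 AM–5:40 PM = 11 h 1 min; less 45 min break → 10 h 16 min
Total worked: 45 h 23 min = 2723 min.
Regular 44 h 0 min = 2640 min at £48.00/h; overtime 1 h 23 min = 83 min at £96.00/h.
Pay = (2640 × £48.00 + 83 × £96.00) ÷ 60 = £2244.80.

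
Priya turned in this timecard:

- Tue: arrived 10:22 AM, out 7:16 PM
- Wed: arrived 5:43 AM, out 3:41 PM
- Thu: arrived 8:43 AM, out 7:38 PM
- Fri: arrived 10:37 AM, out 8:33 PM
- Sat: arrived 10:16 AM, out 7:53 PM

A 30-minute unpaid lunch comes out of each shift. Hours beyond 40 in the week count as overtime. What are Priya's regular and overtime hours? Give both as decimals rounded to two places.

Regular 40.00 hours, overtime 6.83 hours

Tue: 10:22 AM–7:16 PM = 8 h 54 min; less 30 min break → 8 h 24 min
Wed: 5:43 AM–3:41 PM = 9 h 58 min; less 30 min break → 9 h 28 min
Thu: 8:43 AM–7:38 PM = 10 h 55 min; less 30 min break → 10 h 25 min
Fri: 10:37 AM–8:33 PM = 9 h 56 min; less 30 min break → 9 h 26 min
Sat: 10:16 AM–7:53 PM = 9 h 37 min; less 30 min break → 9 h 7 min
Total worked: 46 h 50 min = 46.83 h.
Threshold 40 h → overtime 6 h 50 min, regular 40 h 0 min.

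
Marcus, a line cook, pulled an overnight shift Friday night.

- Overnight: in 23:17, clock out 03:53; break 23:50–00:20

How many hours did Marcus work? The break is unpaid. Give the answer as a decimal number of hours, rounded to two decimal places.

Overnight: 23:17 → midnight = 0 h 43 min; midnight → 03:53 = 3 h 53 min; span 4 h 36 min; less 30 min break → 4 h 6 min

4.10 hours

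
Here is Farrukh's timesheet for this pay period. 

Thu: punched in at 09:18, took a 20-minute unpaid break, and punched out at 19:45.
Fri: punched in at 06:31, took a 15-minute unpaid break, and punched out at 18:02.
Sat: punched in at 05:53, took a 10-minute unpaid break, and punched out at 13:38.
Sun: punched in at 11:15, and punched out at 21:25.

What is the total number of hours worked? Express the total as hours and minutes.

39 h 8 min

Thu: 09:18–19:45 = 10 h 27 min; less 20 min break → 10 h 7 min
Fri: 06:31–18:02 = 11 h 31 min; less 15 min break → 11 h 16 min
Sat: 05:53–13:38 = 7 h 45 min; less 10 min break → 7 h 35 min
Sun: 11:15–21:25 = 10 h 10 min
Total: 10 h 7 min + 11 h 16 min + 7 h 35 min + 10 h 10 min = 39 h 8 min.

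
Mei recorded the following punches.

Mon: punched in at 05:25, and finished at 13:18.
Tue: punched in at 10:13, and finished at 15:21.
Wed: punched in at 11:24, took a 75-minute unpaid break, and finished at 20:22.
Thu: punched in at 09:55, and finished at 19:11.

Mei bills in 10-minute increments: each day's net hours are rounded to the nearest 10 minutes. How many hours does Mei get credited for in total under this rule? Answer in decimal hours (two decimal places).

30.00 hours

Mon: 05:25–13:18 = 7 h 53 min → rounds to 7 h 50 min
Tue: 10:13–15:21 = 5 h 8 min → rounds to 5 h 10 min
Wed: 11:24–20:22 = 8 h 58 min − 75 min = 7 h 43 min → rounds to 7 h 40 min
Thu: 09:55–19:11 = 9 h 16 min → rounds to 9 h 20 min
Total credited: 30 h 0 min.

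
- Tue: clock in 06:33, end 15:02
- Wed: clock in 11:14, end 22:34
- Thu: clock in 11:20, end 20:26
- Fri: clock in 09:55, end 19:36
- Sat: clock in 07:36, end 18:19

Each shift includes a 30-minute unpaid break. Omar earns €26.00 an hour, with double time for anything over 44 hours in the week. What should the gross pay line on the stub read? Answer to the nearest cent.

€1290.47

Tue: 06:33–15:02 = 8 h 29 min; less 30 min break → 7 h 59 min
Wed: 11:14–22:34 = 11 h 20 min; less 30 min break → 10 h 50 min
Thu: 11:20–20:26 = 9 h 6 min; less 30 min break → 8 h 36 min
Fri: 09:55–19:36 = 9 h 41 min; less 30 min break → 9 h 11 min
Sat: 07:36–18:19 = 10 h 43 min; less 30 min break → 10 h 13 min
Total worked: 46 h 49 min = 2809 min.
Regular 44 h 0 min = 2640 min at €26.00/h; overtime 2 h 49 min = 169 min at €52.00/h.
Pay = (2640 × €26.00 + 169 × €52.00) ÷ 60 = €1290.47.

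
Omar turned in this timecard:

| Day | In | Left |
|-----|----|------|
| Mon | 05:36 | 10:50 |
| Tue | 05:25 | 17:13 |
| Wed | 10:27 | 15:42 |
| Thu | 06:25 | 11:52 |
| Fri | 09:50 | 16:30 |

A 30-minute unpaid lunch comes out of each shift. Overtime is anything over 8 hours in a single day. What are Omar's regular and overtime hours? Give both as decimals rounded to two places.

Regular 28.60 hours, overtime 3.30 hours

Mon: 05:36–10:50 = 5 h 14 min; less 30 min break → 4 h 44 min
Tue: 05:25–17:13 = 11 h 48 min; less 30 min break → 11 h 18 min
Wed: 10:27–15:42 = 5 h 15 min; less 30 min break → 4 h 45 min
Thu: 06:25–11:52 = 5 h 27 min; less 30 min break → 4 h 57 min
Fri: 09:50–16:30 = 6 h 40 min; less 30 min break → 6 h 10 min
Mon reg 4 h 44 min / OT 0 h 0 min; Tue reg 8 h 0 min / OT 3 h 18 min; Wed reg 4 h 45 min / OT 0 h 0 min; Thu reg 4 h 57 min / OT 0 h 0 min; Fri reg 6 h 10 min / OT 0 h 0 min.
Totals: regular 28 h 36 min, overtime 3 h 18 min.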